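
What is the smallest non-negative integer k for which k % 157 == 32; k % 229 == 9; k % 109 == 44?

The moduli are pairwise coprime; N = 157·229·109 = 3918877.
N/157 = 24961; 24961 ≡ 155 (mod 157); 155·78 ≡ 1, so inverse 78.
N/229 = 17113; 17113 ≡ 167 (mod 229); 167·48 ≡ 1, so inverse 48.
N/109 = 35953; 35953 ≡ 92 (mod 109); 92·32 ≡ 1, so inverse 32.
k ≡ 32·24961·78 + 9·17113·48 + 44·35953·32 = 120317296.
120317296 mod 3918877 = 2750986.

2750986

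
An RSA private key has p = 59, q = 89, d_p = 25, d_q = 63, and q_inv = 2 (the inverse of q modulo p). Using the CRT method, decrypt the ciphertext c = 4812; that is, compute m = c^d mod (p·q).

m₁ = c^(d_p) mod p: c ≡ 33 (mod 59), and 33^25 mod 59 = 14.
m₂ = c^(d_q) mod q: c ≡ 6 (mod 89), and 6^63 mod 89 = 60.
h = q_inv·(m₁ − m₂) mod p = 2·(14 − 60) mod 59 = 26.
m = m₂ + h·q = 60 + 26·89 = 2374.

2374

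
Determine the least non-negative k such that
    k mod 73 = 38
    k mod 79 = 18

From k ≡ 38 (mod 73) write k = 38 + 73t. Substituting into k ≡ 18 (mod 79) gives 73t ≡ 59 (mod 79), and since 73⁻¹ ≡ 13 (mod 79), t ≡ 56. Hence k ≡ 38 + 73·56 = 4126 (mod 5767).

4126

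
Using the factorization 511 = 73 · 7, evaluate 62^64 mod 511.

183

Mod 73: 62 ≡ 62; 62^64 ≡ 37 (mod 73).
Mod 7: 62 ≡ 6; by Fermat, exponent reduces to 64 mod 6 = 4; 6^4 ≡ 1 (mod 7).
Combine by CRT: x ≡ 37 (mod 73), x ≡ 1 (mod 7) ⇒ x ≡ 183 (mod 511).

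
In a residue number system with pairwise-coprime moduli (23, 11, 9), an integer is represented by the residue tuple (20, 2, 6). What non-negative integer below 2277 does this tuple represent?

618

The moduli are pairwise coprime; N = 23·11·9 = 2277.
N/23 = 99; 99 ≡ 7 (mod 23); 7·10 ≡ 1, so inverse 10.
N/11 = 207; 207 ≡ 9 (mod 11); 9·5 ≡ 1, so inverse 5.
N/9 = 253; 253 ≡ 1 (mod 9), inverse 1.
x ≡ 20·99·10 + 2·207·5 + 6·253·1 = 23388.
23388 mod 2277 = 618.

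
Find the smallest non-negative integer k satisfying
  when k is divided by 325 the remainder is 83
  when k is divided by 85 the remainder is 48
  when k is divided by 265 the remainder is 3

gcd(325, 85) = 5 and 5 | (48 − 83), so the pair is consistent; merging gives k ≡ 2683 (mod 5525), where 5525 = lcm(325, 85).
gcd(5525, 265) = 5 and 5 | (3 − 2683), so the pair is consistent; merging gives k ≡ 80033 (mod 292825), where 292825 = lcm(5525, 265).
The solution is unique modulo lcm(325, 85, 265) = 292825.

80033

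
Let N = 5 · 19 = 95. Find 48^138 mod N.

Mod 5: 48 ≡ 3; by Fermat, exponent reduces to 138 mod 4 = 2; 3^2 ≡ 4 (mod 5).
Mod 19: 48 ≡ 10; by Fermat, exponent reduces to 138 mod 18 = 12; 10^12 ≡ 7 (mod 19).
Combine by CRT: x ≡ 4 (mod 5), x ≡ 7 (mod 19) ⇒ x ≡ 64 (mod 95).

64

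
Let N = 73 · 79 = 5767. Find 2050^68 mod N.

Mod 73: 2050 ≡ 6; 6^68 ≡ 4 (mod 73).
Mod 79: 2050 ≡ 75; 75^68 ≡ 44 (mod 79).
Combine by CRT: x ≡ 4 (mod 73), x ≡ 44 (mod 79) ⇒ x ≡ 3362 (mod 5767).

3362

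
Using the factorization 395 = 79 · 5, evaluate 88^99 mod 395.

52

Mod 79: 88 ≡ 9; by Fermat, exponent reduces to 99 mod 78 = 21; 9^21 ≡ 52 (mod 79).
Mod 5: 88 ≡ 3; by Fermat, exponent reduces to 99 mod 4 = 3; 3^3 ≡ 2 (mod 5).
Combine by CRT: x ≡ 52 (mod 79), x ≡ 2 (mod 5) ⇒ x ≡ 52 (mod 395).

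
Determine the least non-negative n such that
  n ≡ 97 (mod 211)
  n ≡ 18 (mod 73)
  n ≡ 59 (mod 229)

2668825

Combine the congruences pairwise.
From n ≡ 97 (mod 211) write n = 97 + 211t. Substituting into n ≡ 18 (mod 73) gives 211t ≡ 67 (mod 73), and since 65⁻¹ ≡ 9 (mod 73), t ≡ 19. Hence n ≡ 97 + 211·19 = 4106 (mod 15403).
From n ≡ 4106 (mod 15403) write n = 4106 + 15403t. Substituting into n ≡ 59 (mod 229) gives 15403t ≡ 75 (mod 229), and since 60⁻¹ ≡ 42 (mod 229), t ≡ 173. Hence n ≡ 4106 + 15403·173 = 2668825 (mod 3527287).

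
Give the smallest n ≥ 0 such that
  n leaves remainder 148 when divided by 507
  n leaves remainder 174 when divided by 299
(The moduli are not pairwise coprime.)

gcd(507, 299) = 13 and 13 | (174 − 148), so the pair is consistent; merging gives n ≡ 1669 (mod 11661), where 11661 = lcm(507, 299).
The solution is unique modulo lcm(507, 299) = 11661.

1669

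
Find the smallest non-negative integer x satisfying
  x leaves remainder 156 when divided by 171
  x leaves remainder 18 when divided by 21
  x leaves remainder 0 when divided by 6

gcd(171, 21) = 3 and 3 | (18 − 156), so the pair is consistent; merging gives x ≡ 669 (mod 1197), where 1197 = lcm(171, 21).
gcd(1197, 6) = 3 and 3 | (0 − 669), so the pair is consistent; merging gives x ≡ 1866 (mod 2394), where 2394 = lcm(1197, 6).
The solution is unique modulo lcm(171, 21, 6) = 2394.

1866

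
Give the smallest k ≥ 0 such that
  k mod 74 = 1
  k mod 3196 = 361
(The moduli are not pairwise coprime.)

19537

Combine the congruences pairwise.
gcd(74, 3196) = 2 and 2 | (361 − 1), so the pair is consistent; merging gives k ≡ 19537 (mod 118252), where 118252 = lcm(74, 3196).
The solution is unique modulo lcm(74, 3196) = 118252.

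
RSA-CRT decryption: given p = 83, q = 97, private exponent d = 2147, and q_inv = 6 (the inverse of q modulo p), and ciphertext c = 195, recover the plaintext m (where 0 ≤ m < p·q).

3784

d_p = d mod (p−1) = 2147 mod 82 = 15; d_q = d mod (q−1) = 35.
m₁ = c^(d_p) mod p: c ≡ 29 (mod 83), and 29^15 mod 83 = 49.
m₂ = c^(d_q) mod q: c ≡ 1 (mod 97), and 1^35 mod 97 = 1.
h = q_inv·(m₁ − m₂) mod p = 6·(49 − 1) mod 83 = 39.
m = m₂ + h·q = 1 + 39·97 = 3784.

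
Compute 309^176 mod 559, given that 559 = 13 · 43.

Mod 13: 309 ≡ 10; by Fermat, exponent reduces to 176 mod 12 = 8; 10^8 ≡ 9 (mod 13).
Mod 43: 309 ≡ 8; by Fermat, exponent reduces to 176 mod 42 = 8; 8^8 ≡ 35 (mod 43).
Combine by CRT: x ≡ 9 (mod 13), x ≡ 35 (mod 43) ⇒ x ≡ 35 (mod 559).

35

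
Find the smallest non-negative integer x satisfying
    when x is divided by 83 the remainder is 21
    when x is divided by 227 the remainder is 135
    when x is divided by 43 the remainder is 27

The moduli are pairwise coprime; N = 83·227·43 = 810163.
N/83 = 9761; 9761 ≡ 50 (mod 83); 50·5 ≡ 1, so inverse 5.
N/227 = 3569; 3569 ≡ 164 (mod 227); 164·18 ≡ 1, so inverse 18.
N/43 = 18841; 18841 ≡ 7 (mod 43); 7·37 ≡ 1, so inverse 37.
x ≡ 21·9761·5 + 135·3569·18 + 27·18841·37 = 28519734.
28519734 mod 810163 = 164029.

164029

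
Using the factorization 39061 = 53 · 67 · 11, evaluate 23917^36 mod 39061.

26524

Mod 53: 23917 ≡ 14; 14^36 ≡ 24 (mod 53).
Mod 67: 23917 ≡ 65; 65^36 ≡ 59 (mod 67).
Mod 11: 23917 ≡ 3; by Fermat, exponent reduces to 36 mod 10 = 6; 3^6 ≡ 3 (mod 11).
Combine by CRT: x ≡ 24 (mod 53), x ≡ 59 (mod 67), x ≡ 3 (mod 11) ⇒ x ≡ 26524 (mod 39061).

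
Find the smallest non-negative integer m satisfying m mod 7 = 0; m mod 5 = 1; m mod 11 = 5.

From m ≡ 0 (mod 7) write m = 0 + 7t. Substituting into m ≡ 1 (mod 5) gives 7t ≡ 1 (mod 5), and since 2⁻¹ ≡ 3 (mod 5), t ≡ 3. Hence m ≡ 0 + 7·3 = 21 (mod 35).
From m ≡ 21 (mod 35) write m = 21 + 35t. Substituting into m ≡ 5 (mod 11) gives 35t ≡ 6 (mod 11), and since 2⁻¹ ≡ 6 (mod 11), t ≡ 3. Hence m ≡ 21 + 35·3 = 126 (mod 385).

126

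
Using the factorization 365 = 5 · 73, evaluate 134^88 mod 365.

Mod 5: 134 ≡ 4; since 4 | 88, by Fermat 4^88 ≡ 1 (mod 5).
Mod 73: 134 ≡ 61; by Fermat, exponent reduces to 88 mod 72 = 16; 61^16 ≡ 37 (mod 73).
Combine by CRT: x ≡ 1 (mod 5), x ≡ 37 (mod 73) ⇒ x ≡ 256 (mod 365).

256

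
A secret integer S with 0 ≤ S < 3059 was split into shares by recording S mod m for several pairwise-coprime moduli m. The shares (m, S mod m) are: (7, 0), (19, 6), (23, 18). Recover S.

The moduli are pairwise coprime; N = 7·19·23 = 3059.
N/7 = 437; 437 ≡ 3 (mod 7); 3·5 ≡ 1, so inverse 5.
N/19 = 161; 161 ≡ 9 (mod 19); 9·17 ≡ 1, so inverse 17.
N/23 = 133; 133 ≡ 18 (mod 23); 18·9 ≡ 1, so inverse 9.
S ≡ 0·437·5 + 6·161·17 + 18·133·9 = 37968.
37968 mod 3059 = 1260.

1260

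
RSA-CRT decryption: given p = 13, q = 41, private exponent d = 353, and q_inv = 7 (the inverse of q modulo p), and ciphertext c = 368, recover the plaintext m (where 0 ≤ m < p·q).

d_p = d mod (p−1) = 353 mod 12 = 5; d_q = d mod (q−1) = 33.
m₁ = c^(d_p) mod p: c ≡ 4 (mod 13), and 4^5 mod 13 = 10.
m₂ = c^(d_q) mod q: c ≡ 40 (mod 41), and 40^33 mod 41 = 40.
h = q_inv·(m₁ − m₂) mod p = 7·(10 − 40) mod 13 = 11.
m = m₂ + h·q = 40 + 11·41 = 491.

491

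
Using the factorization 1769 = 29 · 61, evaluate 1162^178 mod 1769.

705

Mod 29: 1162 ≡ 2; by Fermat, exponent reduces to 178 mod 28 = 10; 2^10 ≡ 9 (mod 29).
Mod 61: 1162 ≡ 3; by Fermat, exponent reduces to 178 mod 60 = 58; 3^58 ≡ 34 (mod 61).
Combine by CRT: x ≡ 9 (mod 29), x ≡ 34 (mod 61) ⇒ x ≡ 705 (mod 1769).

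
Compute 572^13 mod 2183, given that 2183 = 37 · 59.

Mod 37: 572 ≡ 17; 17^13 ≡ 35 (mod 37).
Mod 59: 572 ≡ 41; 41^13 ≡ 20 (mod 59).
Combine by CRT: x ≡ 35 (mod 37), x ≡ 20 (mod 59) ⇒ x ≡ 2144 (mod 2183).

2144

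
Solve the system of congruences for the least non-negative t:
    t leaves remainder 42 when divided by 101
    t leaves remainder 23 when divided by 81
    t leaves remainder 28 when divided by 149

The moduli are pairwise coprime; N = 101·81·149 = 1218969.
N/101 = 12069; 12069 ≡ 50 (mod 101); 50·99 ≡ 1, so inverse 99.
N/81 = 15049; 15049 ≡ 64 (mod 81); 64·19 ≡ 1, so inverse 19.
N/149 = 8181; 8181 ≡ 135 (mod 149); 135·117 ≡ 1, so inverse 117.
t ≡ 42·12069·99 + 23·15049·19 + 28·8181·117 = 83560271.
83560271 mod 1218969 = 670379.

670379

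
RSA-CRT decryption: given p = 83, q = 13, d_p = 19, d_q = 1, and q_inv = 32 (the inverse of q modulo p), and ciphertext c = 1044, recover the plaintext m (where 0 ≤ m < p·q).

m₁ = c^(d_p) mod p: c ≡ 48 (mod 83), and 48^19 mod 83 = 69.
m₂ = c^(d_q) mod q: c ≡ 4 (mod 13), and 4^1 mod 13 = 4.
h = q_inv·(m₁ − m₂) mod p = 32·(69 − 4) mod 83 = 5.
m = m₂ + h·q = 4 + 5·13 = 69.

69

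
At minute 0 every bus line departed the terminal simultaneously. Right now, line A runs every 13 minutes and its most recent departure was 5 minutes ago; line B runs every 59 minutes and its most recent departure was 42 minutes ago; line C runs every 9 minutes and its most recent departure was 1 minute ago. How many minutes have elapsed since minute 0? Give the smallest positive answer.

1045

The moduli are pairwise coprime; N = 13·59·9 = 6903.
N/13 = 531; 531 ≡ 11 (mod 13); 11·6 ≡ 1, so inverse 6.
N/59 = 117; 117 ≡ 58 (mod 59); 58·58 ≡ 1, so inverse 58.
N/9 = 767; 767 ≡ 2 (mod 9); 2·5 ≡ 1, so inverse 5.
t ≡ 5·531·6 + 42·117·58 + 1·767·5 = 304777.
304777 mod 6903 = 1045.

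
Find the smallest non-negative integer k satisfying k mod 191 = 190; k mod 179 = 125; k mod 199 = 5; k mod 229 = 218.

Combine the congruences pairwise.
From k ≡ 190 (mod 191) write k = 190 + 191t. Substituting into k ≡ 125 (mod 179) gives 191t ≡ 114 (mod 179), and since 12⁻¹ ≡ 15 (mod 179), t ≡ 99. Hence k ≡ 190 + 191·99 = 19099 (mod 34189).
From k ≡ 19099 (mod 34189) write k = 19099 + 34189t. Substituting into k ≡ 5 (mod 199) gives 34189t ≡ 10 (mod 199), and since 160⁻¹ ≡ 51 (mod 199), t ≡ 112. Hence k ≡ 19099 + 34189·112 = 3848267 (mod 6803611).
From k ≡ 3848267 (mod 6803611) write k = 3848267 + 6803611t. Substituting into k ≡ 218 (mod 229) gives 6803611t ≡ 67 (mod 229), and since 21⁻¹ ≡ 120 (mod 229), t ≡ 25. Hence k ≡ 3848267 + 6803611·25 = 173938542 (mod 1558026919).

173938542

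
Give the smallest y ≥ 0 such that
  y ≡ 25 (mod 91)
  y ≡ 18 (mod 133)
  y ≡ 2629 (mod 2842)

167465

Combine the congruences pairwise.
gcd(91, 133) = 7 and 7 | (18 − 25), so the pair is consistent; merging gives y ≡ 1481 (mod 1729), where 1729 = lcm(91, 133).
gcd(1729, 2842) = 7 and 7 | (2629 − 1481), so the pair is consistent; merging gives y ≡ 167465 (mod 701974), where 701974 = lcm(1729, 2842).
The solution is unique modulo lcm(91, 133, 2842) = 701974.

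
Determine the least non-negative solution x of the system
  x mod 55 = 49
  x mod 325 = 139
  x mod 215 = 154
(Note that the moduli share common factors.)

Combine the congruences pairwise.
gcd(55, 325) = 5 and 5 | (139 − 49), so the pair is consistent; merging gives x ≡ 2414 (mod 3575), where 3575 = lcm(55, 325).
gcd(3575, 215) = 5 and 5 | (154 − 2414), so the pair is consistent; merging gives x ≡ 141839 (mod 153725), where 153725 = lcm(3575, 215).
The solution is unique modulo lcm(55, 325, 215) = 153725.

141839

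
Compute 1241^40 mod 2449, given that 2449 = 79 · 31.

497

Mod 79: 1241 ≡ 56; 56^40 ≡ 23 (mod 79).
Mod 31: 1241 ≡ 1; by Fermat, exponent reduces to 40 mod 30 = 10; 1^10 ≡ 1 (mod 31).
Combine by CRT: x ≡ 23 (mod 79), x ≡ 1 (mod 31) ⇒ x ≡ 497 (mod 2449).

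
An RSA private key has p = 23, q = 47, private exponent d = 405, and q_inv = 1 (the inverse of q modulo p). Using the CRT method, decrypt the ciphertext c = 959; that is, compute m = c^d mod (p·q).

d_p = d mod (p−1) = 405 mod 22 = 9; d_q = d mod (q−1) = 37.
m₁ = c^(d_p) mod p: c ≡ 16 (mod 23), and 16^9 mod 23 = 8.
m₂ = c^(d_q) mod q: c ≡ 19 (mod 47), and 19^37 mod 47 = 40.
h = q_inv·(m₁ − m₂) mod p = 1·(8 − 40) mod 23 = 14.
m = m₂ + h·q = 40 + 14·47 = 698.

698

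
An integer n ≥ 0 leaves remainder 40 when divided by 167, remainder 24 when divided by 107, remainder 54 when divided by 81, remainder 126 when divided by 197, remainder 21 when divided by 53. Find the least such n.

6017191569

Combine the congruences pairwise.
From n ≡ 40 (mod 167) write n = 40 + 167t. Substituting into n ≡ 24 (mod 107) gives 167t ≡ 91 (mod 107), and since 60⁻¹ ≡ 66 (mod 107), t ≡ 14. Hence n ≡ 40 + 167·14 = 2378 (mod 17869).
From n ≡ 2378 (mod 17869) write n = 2378 + 17869t. Substituting into n ≡ 54 (mod 81) gives 17869t ≡ 25 (mod 81), and since 49⁻¹ ≡ 43 (mod 81), t ≡ 22. Hence n ≡ 2378 + 17869·22 = 395496 (mod 1447389).
From n ≡ 395496 (mod 1447389) write n = 395496 + 1447389t. Substituting into n ≡ 126 (mod 197) gives 1447389t ≡ 9 (mod 197), and since 30⁻¹ ≡ 46 (mod 197), t ≡ 20. Hence n ≡ 395496 + 1447389·20 = 29343276 (mod 285135633).
From n ≡ 29343276 (mod 285135633) write n = 29343276 + 285135633t. Substituting into n ≡ 21 (mod 53) gives 285135633t ≡ 36 (mod 53), and since 32⁻¹ ≡ 5 (mod 53), t ≡ 21. Hence n ≡ 29343276 + 285135633·21 = 6017191569 (mod 15112188549).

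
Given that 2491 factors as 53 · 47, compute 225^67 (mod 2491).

1653

Mod 53: 225 ≡ 13; by Fermat, exponent reduces to 67 mod 52 = 15; 13^15 ≡ 10 (mod 53).
Mod 47: 225 ≡ 37; by Fermat, exponent reduces to 67 mod 46 = 21; 37^21 ≡ 8 (mod 47).
Combine by CRT: x ≡ 10 (mod 53), x ≡ 8 (mod 47) ⇒ x ≡ 1653 (mod 2491).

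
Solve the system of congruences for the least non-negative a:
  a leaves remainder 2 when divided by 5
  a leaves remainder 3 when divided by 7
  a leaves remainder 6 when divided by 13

The moduli are pairwise coprime; N = 5·7·13 = 455.
N/5 = 91; 91 ≡ 1 (mod 5), inverse 1.
N/7 = 65; 65 ≡ 2 (mod 7); 2·4 ≡ 1, so inverse 4.
N/13 = 35; 35 ≡ 9 (mod 13); 9·3 ≡ 1, so inverse 3.
a ≡ 2·91·1 + 3·65·4 + 6·35·3 = 1592.
1592 mod 455 = 227.

227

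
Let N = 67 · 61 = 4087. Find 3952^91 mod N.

Mod 67: 3952 ≡ 66; by Fermat, exponent reduces to 91 mod 66 = 25; 66^25 ≡ 66 (mod 67).
Mod 61: 3952 ≡ 48; by Fermat, exponent reduces to 91 mod 60 = 31; 48^31 ≡ 48 (mod 61).
Combine by CRT: x ≡ 66 (mod 67), x ≡ 48 (mod 61) ⇒ x ≡ 3952 (mod 4087).

3952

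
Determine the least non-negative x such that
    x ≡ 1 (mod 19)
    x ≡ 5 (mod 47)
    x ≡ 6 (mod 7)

5739

The moduli are pairwise coprime; N = 19·47·7 = 6251.
N/19 = 329; 329 ≡ 6 (mod 19); 6·16 ≡ 1, so inverse 16.
N/47 = 133; 133 ≡ 39 (mod 47); 39·41 ≡ 1, so inverse 41.
N/7 = 893; 893 ≡ 4 (mod 7); 4·2 ≡ 1, so inverse 2.
x ≡ 1·329·16 + 5·133·41 + 6·893·2 = 43245.
43245 mod 6251 = 5739.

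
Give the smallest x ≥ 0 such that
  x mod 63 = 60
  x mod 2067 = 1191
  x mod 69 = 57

402189

gcd(63, 2067) = 3 and 3 | (1191 − 60), so the pair is consistent; merging gives x ≡ 11526 (mod 43407), where 43407 = lcm(63, 2067).
gcd(43407, 69) = 3 and 3 | (57 − 11526), so the pair is consistent; merging gives x ≡ 402189 (mod 998361), where 998361 = lcm(43407, 69).
The solution is unique modulo lcm(63, 2067, 69) = 998361.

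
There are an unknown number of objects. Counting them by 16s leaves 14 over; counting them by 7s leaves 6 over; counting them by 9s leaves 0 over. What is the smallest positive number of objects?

From N ≡ 14 (mod 16) write N = 14 + 16t. Substituting into N ≡ 6 (mod 7) gives 16t ≡ 6 (mod 7), and since 2⁻¹ ≡ 4 (mod 7), t ≡ 3. Hence N ≡ 14 + 16·3 = 62 (mod 112).
From N ≡ 62 (mod 112) write N = 62 + 112t. Substituting into N ≡ 0 (mod 9) gives 112t ≡ 1 (mod 9), and since 4⁻¹ ≡ 7 (mod 9), t ≡ 7. Hence N ≡ 62 + 112·7 = 846 (mod 1008).

846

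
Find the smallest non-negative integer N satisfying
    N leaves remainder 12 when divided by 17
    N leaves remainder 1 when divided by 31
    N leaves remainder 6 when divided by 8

590

From N ≡ 12 (mod 17) write N = 12 + 17t. Substituting into N ≡ 1 (mod 31) gives 17t ≡ 20 (mod 31), and since 17⁻¹ ≡ 11 (mod 31), t ≡ 3. Hence N ≡ 12 + 17·3 = 63 (mod 527).
From N ≡ 63 (mod 527) write N = 63 + 527t. Substituting into N ≡ 6 (mod 8) gives 527t ≡ 7 (mod 8), and since 7⁻¹ ≡ 7 (mod 8), t ≡ 1. Hence N ≡ 63 + 527·1 = 590 (mod 4216).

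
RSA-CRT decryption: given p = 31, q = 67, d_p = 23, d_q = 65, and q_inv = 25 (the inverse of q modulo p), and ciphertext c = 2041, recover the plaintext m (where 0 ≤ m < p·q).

m₁ = c^(d_p) mod p: c ≡ 26 (mod 31), and 26^23 mod 31 = 6.
m₂ = c^(d_q) mod q: c ≡ 31 (mod 67), and 31^65 mod 67 = 13.
h = q_inv·(m₁ − m₂) mod p = 25·(6 − 13) mod 31 = 11.
m = m₂ + h·q = 13 + 11·67 = 750.

750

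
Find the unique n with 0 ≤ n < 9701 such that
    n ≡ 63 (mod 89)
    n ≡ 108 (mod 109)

From n ≡ 63 (mod 89) write n = 63 + 89t. Substituting into n ≡ 108 (mod 109) gives 89t ≡ 45 (mod 109), and since 89⁻¹ ≡ 49 (mod 109), t ≡ 25. Hence n ≡ 63 + 89·25 = 2288 (mod 9701).

2288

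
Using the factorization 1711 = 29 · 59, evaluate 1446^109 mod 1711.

Mod 29: 1446 ≡ 25; by Fermat, exponent reduces to 109 mod 28 = 25; 25^25 ≡ 24 (mod 29).
Mod 59: 1446 ≡ 30; by Fermat, exponent reduces to 109 mod 58 = 51; 30^51 ≡ 10 (mod 59).
Combine by CRT: x ≡ 24 (mod 29), x ≡ 10 (mod 59) ⇒ x ≡ 836 (mod 1711).

836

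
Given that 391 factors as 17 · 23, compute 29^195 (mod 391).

317

Mod 17: 29 ≡ 12; by Fermat, exponent reduces to 195 mod 16 = 3; 12^3 ≡ 11 (mod 17).
Mod 23: 29 ≡ 6; by Fermat, exponent reduces to 195 mod 22 = 19; 6^19 ≡ 18 (mod 23).
Combine by CRT: x ≡ 11 (mod 17), x ≡ 18 (mod 23) ⇒ x ≡ 317 (mod 391).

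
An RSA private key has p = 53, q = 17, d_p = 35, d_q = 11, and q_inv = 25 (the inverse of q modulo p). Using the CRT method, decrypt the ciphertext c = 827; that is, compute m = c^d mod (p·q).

m₁ = c^(d_p) mod p: c ≡ 32 (mod 53), and 32^35 mod 53 = 12.
m₂ = c^(d_q) mod q: c ≡ 11 (mod 17), and 11^11 mod 17 = 12.
h = q_inv·(m₁ − m₂) mod p = 25·(12 − 12) mod 53 = 0.
m = m₂ + h·q = 12 + 0·17 = 12.

12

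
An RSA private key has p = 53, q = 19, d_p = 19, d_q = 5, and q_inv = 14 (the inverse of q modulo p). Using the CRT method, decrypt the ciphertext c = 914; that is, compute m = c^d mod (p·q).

m₁ = c^(d_p) mod p: c ≡ 13 (mod 53), and 13^19 mod 53 = 46.
m₂ = c^(d_q) mod q: c ≡ 2 (mod 19), and 2^5 mod 19 = 13.
h = q_inv·(m₁ − m₂) mod p = 14·(46 − 13) mod 53 = 38.
m = m₂ + h·q = 13 + 38·19 = 735.

735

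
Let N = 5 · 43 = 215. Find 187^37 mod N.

17

Mod 5: 187 ≡ 2; by Fermat, exponent reduces to 37 mod 4 = 1; 2^1 ≡ 2 (mod 5).
Mod 43: 187 ≡ 15; 15^37 ≡ 17 (mod 43).
Combine by CRT: x ≡ 2 (mod 5), x ≡ 17 (mod 43) ⇒ x ≡ 17 (mod 215).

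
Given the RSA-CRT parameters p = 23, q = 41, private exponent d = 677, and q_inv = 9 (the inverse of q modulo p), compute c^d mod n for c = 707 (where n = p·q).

d_p = d mod (p−1) = 677 mod 22 = 17; d_q = d mod (q−1) = 37.
m₁ = c^(d_p) mod p: c ≡ 17 (mod 23), and 17^17 mod 23 = 11.
m₂ = c^(d_q) mod q: c ≡ 10 (mod 41), and 10^37 mod 41 = 18.
h = q_inv·(m₁ − m₂) mod p = 9·(11 − 18) mod 23 = 6.
m = m₂ + h·q = 18 + 6·41 = 264.

264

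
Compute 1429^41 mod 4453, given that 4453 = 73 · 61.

Mod 73: 1429 ≡ 42; 42^41 ≡ 11 (mod 73).
Mod 61: 1429 ≡ 26; 26^41 ≡ 2 (mod 61).
Combine by CRT: x ≡ 11 (mod 73), x ≡ 2 (mod 61) ⇒ x ≡ 3296 (mod 4453).

3296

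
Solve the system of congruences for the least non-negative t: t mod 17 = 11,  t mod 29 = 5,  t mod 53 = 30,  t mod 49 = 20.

273881

The moduli are pairwise coprime; N = 17·29·53·49 = 1280321.
N/17 = 75313; 75313 ≡ 3 (mod 17); 3·6 ≡ 1, so inverse 6.
N/29 = 44149; 44149 ≡ 11 (mod 29); 11·8 ≡ 1, so inverse 8.
N/53 = 24157; 24157 ≡ 42 (mod 53); 42·24 ≡ 1, so inverse 24.
N/49 = 26129; 26129 ≡ 12 (mod 49); 12·45 ≡ 1, so inverse 45.
t ≡ 11·75313·6 + 5·44149·8 + 30·24157·24 + 20·26129·45 = 47645758.
47645758 mod 1280321 = 273881.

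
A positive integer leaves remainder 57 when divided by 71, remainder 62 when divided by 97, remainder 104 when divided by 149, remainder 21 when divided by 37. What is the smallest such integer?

From x ≡ 57 (mod 71) write x = 57 + 71t. Substituting into x ≡ 62 (mod 97) gives 71t ≡ 5 (mod 97), and since 71⁻¹ ≡ 41 (mod 97), t ≡ 11. Hence x ≡ 57 + 71·11 = 838 (mod 6887).
From x ≡ 838 (mod 6887) write x = 838 + 6887t. Substituting into x ≡ 104 (mod 149) gives 6887t ≡ 11 (mod 149), and since 33⁻¹ ≡ 140 (mod 149), t ≡ 50. Hence x ≡ 838 + 6887·50 = 345188 (mod 1026163).
From x ≡ 345188 (mod 1026163) write x = 345188 + 1026163t. Substituting into x ≡ 21 (mod 37) gives 1026163t ≡ 6 (mod 37), and since 5⁻¹ ≡ 15 (mod 37), t ≡ 16. Hence x ≡ 345188 + 1026163·16 = 16763796 (mod 37968031).

16763796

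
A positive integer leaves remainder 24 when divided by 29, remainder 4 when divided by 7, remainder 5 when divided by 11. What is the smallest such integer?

1677

From n ≡ 24 (mod 29) write n = 24 + 29t. Substituting into n ≡ 4 (mod 7) gives 29t ≡ 1 (mod 7), and since 1⁻¹ ≡ 1 (mod 7), t ≡ 1. Hence n ≡ 24 + 29·1 = 53 (mod 203).
From n ≡ 53 (mod 203) write n = 53 + 203t. Substituting into n ≡ 5 (mod 11) gives 203t ≡ 7 (mod 11), and since 5⁻¹ ≡ 9 (mod 11), t ≡ 8. Hence n ≡ 53 + 203·8 = 1677 (mod 2233).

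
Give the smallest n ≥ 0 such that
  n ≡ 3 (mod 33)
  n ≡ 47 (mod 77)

201

Combine the congruences pairwise.
gcd(33, 77) = 11 and 11 | (47 − 3), so the pair is consistent; merging gives n ≡ 201 (mod 231), where 231 = lcm(33, 77).
The solution is unique modulo lcm(33, 77) = 231.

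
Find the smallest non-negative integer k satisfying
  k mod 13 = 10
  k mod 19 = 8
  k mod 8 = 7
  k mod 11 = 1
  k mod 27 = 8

44639

From k ≡ 10 (mod 13) write k = 10 + 13t. Substituting into k ≡ 8 (mod 19) gives 13t ≡ 17 (mod 19), and since 13⁻¹ ≡ 3 (mod 19), t ≡ 13. Hence k ≡ 10 + 13·13 = 179 (mod 247).
From k ≡ 179 (mod 247) write k = 179 + 247t. Substituting into k ≡ 7 (mod 8) gives 247t ≡ 4 (mod 8), and since 7⁻¹ ≡ 7 (mod 8), t ≡ 4. Hence k ≡ 179 + 247·4 = 1167 (mod 1976).
From k ≡ 1167 (mod 1976) write k = 1167 + 1976t. Substituting into k ≡ 1 (mod 11) gives 1976t ≡ 0 (mod 11), and since 7⁻¹ ≡ 8 (mod 11), t ≡ 0. Hence k ≡ 1167 + 1976·0 = 1167 (mod 21736).
From k ≡ 1167 (mod 21736) write k = 1167 + 21736t. Substituting into k ≡ 8 (mod 27) gives 21736t ≡ 2 (mod 27), and since 1⁻¹ ≡ 1 (mod 27), t ≡ 2. Hence k ≡ 1167 + 21736·2 = 44639 (mod 586872).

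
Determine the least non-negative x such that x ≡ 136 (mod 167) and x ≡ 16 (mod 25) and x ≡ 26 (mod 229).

From x ≡ 136 (mod 167) write x = 136 + 167t. Substituting into x ≡ 16 (mod 25) gives 167t ≡ 5 (mod 25), and since 17⁻¹ ≡ 3 (mod 25), t ≡ 15. Hence x ≡ 136 + 167·15 = 2641 (mod 4175).
From x ≡ 2641 (mod 4175) write x = 2641 + 4175t. Substituting into x ≡ 26 (mod 229) gives 4175t ≡ 133 (mod 229), and since 53⁻¹ ≡ 121 (mod 229), t ≡ 63. Hence x ≡ 2641 + 4175·63 = 265666 (mod 956075).

265666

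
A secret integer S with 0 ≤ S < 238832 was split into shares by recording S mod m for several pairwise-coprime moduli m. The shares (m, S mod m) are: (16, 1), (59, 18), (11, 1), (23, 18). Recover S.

80081

Combine the congruences pairwise.
From S ≡ 1 (mod 16) write S = 1 + 16t. Substituting into S ≡ 18 (mod 59) gives 16t ≡ 17 (mod 59), and since 16⁻¹ ≡ 48 (mod 59), t ≡ 49. Hence S ≡ 1 + 16·49 = 785 (mod 944).
From S ≡ 785 (mod 944) write S = 785 + 944t. Substituting into S ≡ 1 (mod 11) gives 944t ≡ 8 (mod 11), and since 9⁻¹ ≡ 5 (mod 11), t ≡ 7. Hence S ≡ 785 + 944·7 = 7393 (mod 10384).
From S ≡ 7393 (mod 10384) write S = 7393 + 10384t. Substituting into S ≡ 18 (mod 23) gives 10384t ≡ 8 (mod 23), and since 11⁻¹ ≡ 21 (mod 23), t ≡ 7. Hence S ≡ 7393 + 10384·7 = 80081 (mod 238832).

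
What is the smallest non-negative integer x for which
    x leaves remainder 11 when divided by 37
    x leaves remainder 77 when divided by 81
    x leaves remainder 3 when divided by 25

The moduli are pairwise coprime; N = 37·81·25 = 74925.
N/37 = 2025; 2025 ≡ 27 (mod 37); 27·11 ≡ 1, so inverse 11.
N/81 = 925; 925 ≡ 34 (mod 81); 34·31 ≡ 1, so inverse 31.
N/25 = 2997; 2997 ≡ 22 (mod 25); 22·8 ≡ 1, so inverse 8.
x ≡ 11·2025·11 + 77·925·31 + 3·2997·8 = 2524928.
2524928 mod 74925 = 52403.

52403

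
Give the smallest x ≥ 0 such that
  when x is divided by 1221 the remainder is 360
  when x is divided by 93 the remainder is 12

2802

gcd(1221, 93) = 3 and 3 | (12 − 360), so the pair is consistent; merging gives x ≡ 2802 (mod 37851), where 37851 = lcm(1221, 93).
The solution is unique modulo lcm(1221, 93) = 37851.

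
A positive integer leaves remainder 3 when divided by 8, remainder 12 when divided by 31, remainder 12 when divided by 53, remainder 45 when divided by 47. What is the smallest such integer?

The moduli are pairwise coprime; M = 8·31·53·47 = 617768.
M/8 = 77221; 77221 ≡ 5 (mod 8); 5·5 ≡ 1, so inverse 5.
M/31 = 19928; 19928 ≡ 26 (mod 31); 26·6 ≡ 1, so inverse 6.
M/53 = 11656; 11656 ≡ 49 (mod 53); 49·13 ≡ 1, so inverse 13.
M/47 = 13144; 13144 ≡ 31 (mod 47); 31·44 ≡ 1, so inverse 44.
N ≡ 3·77221·5 + 12·19928·6 + 12·11656·13 + 45·13144·44 = 30436587.
30436587 mod 617768 = 165955.

165955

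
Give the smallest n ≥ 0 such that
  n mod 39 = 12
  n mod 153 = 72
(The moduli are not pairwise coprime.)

gcd(39, 153) = 3 and 3 | (72 − 12), so the pair is consistent; merging gives n ≡ 1143 (mod 1989), where 1989 = lcm(39, 153).
The solution is unique modulo lcm(39, 153) = 1989.

1143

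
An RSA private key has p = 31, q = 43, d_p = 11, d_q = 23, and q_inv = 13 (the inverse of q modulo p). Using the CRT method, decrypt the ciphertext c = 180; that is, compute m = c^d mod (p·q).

1183

m₁ = c^(d_p) mod p: c ≡ 25 (mod 31), and 25^11 mod 31 = 5.
m₂ = c^(d_q) mod q: c ≡ 8 (mod 43), and 8^23 mod 43 = 22.
h = q_inv·(m₁ − m₂) mod p = 13·(5 − 22) mod 31 = 27.
m = m₂ + h·q = 22 + 27·43 = 1183.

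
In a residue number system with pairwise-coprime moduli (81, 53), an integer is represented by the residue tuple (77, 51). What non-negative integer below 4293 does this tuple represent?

From x ≡ 77 (mod 81) write x = 77 + 81t. Substituting into x ≡ 51 (mod 53) gives 81t ≡ 27 (mod 53), and since 28⁻¹ ≡ 36 (mod 53), t ≡ 18. Hence x ≡ 77 + 81·18 = 1535 (mod 4293).

1535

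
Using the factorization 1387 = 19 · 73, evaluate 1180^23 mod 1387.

Mod 19: 1180 ≡ 2; by Fermat, exponent reduces to 23 mod 18 = 5; 2^5 ≡ 13 (mod 19).
Mod 73: 1180 ≡ 12; 12^23 ≡ 25 (mod 73).
Combine by CRT: x ≡ 13 (mod 19), x ≡ 25 (mod 73) ⇒ x ≡ 317 (mod 1387).

317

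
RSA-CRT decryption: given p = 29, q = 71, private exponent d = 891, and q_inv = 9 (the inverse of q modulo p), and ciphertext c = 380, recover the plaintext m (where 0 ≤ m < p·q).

d_p = d mod (p−1) = 891 mod 28 = 23; d_q = d mod (q−1) = 51.
m₁ = c^(d_p) mod p: c ≡ 3 (mod 29), and 3^23 mod 29 = 8.
m₂ = c^(d_q) mod q: c ≡ 25 (mod 71), and 25^51 mod 71 = 25.
h = q_inv·(m₁ − m₂) mod p = 9·(8 − 25) mod 29 = 21.
m = m₂ + h·q = 25 + 21·71 = 1516.

1516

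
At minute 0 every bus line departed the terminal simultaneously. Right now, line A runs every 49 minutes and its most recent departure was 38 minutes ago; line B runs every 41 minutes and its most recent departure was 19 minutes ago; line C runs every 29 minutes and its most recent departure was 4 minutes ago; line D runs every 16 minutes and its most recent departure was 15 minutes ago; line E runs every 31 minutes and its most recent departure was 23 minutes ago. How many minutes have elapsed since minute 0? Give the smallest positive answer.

6903599

The moduli are pairwise coprime; N = 49·41·29·16·31 = 28897456.
N/49 = 589744; 589744 ≡ 29 (mod 49); 29·22 ≡ 1, so inverse 22.
N/41 = 704816; 704816 ≡ 26 (mod 41); 26·30 ≡ 1, so inverse 30.
N/29 = 996464; 996464 ≡ 24 (mod 29); 24·23 ≡ 1, so inverse 23.
N/16 = 1806091; 1806091 ≡ 11 (mod 16); 11·3 ≡ 1, so inverse 3.
N/31 = 932176; 932176 ≡ 6 (mod 31); 6·26 ≡ 1, so inverse 26.
t ≡ 38·589744·22 + 19·704816·30 + 4·996464·23 + 15·1806091·3 + 23·932176·26 = 1625161135.
1625161135 mod 28897456 = 6903599.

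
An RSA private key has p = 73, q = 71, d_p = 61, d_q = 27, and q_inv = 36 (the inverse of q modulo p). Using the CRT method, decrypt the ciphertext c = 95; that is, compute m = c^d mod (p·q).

4431

m₁ = c^(d_p) mod p: c ≡ 22 (mod 73), and 22^61 mod 73 = 51.
m₂ = c^(d_q) mod q: c ≡ 24 (mod 71), and 24^27 mod 71 = 29.
h = q_inv·(m₁ − m₂) mod p = 36·(51 − 29) mod 73 = 62.
m = m₂ + h·q = 29 + 62·71 = 4431.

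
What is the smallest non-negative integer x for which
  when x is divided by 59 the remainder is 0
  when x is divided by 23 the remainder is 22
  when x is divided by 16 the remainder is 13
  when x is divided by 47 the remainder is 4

The moduli are pairwise coprime; N = 59·23·16·47 = 1020464.
N/59 = 17296; 17296 ≡ 9 (mod 59); 9·46 ≡ 1, so inverse 46.
N/23 = 44368; 44368 ≡ 1 (mod 23), inverse 1.
N/16 = 63779; 63779 ≡ 3 (mod 16); 3·11 ≡ 1, so inverse 11.
N/47 = 21712; 21712 ≡ 45 (mod 47); 45·23 ≡ 1, so inverse 23.
x ≡ 0·17296·46 + 22·44368·1 + 13·63779·11 + 4·21712·23 = 12093997.
12093997 mod 1020464 = 868893.

868893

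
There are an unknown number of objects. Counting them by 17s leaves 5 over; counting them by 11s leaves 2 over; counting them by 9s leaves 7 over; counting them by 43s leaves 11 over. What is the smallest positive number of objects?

Combine the congruences pairwise.
From N ≡ 5 (mod 17) write N = 5 + 17t. Substituting into N ≡ 2 (mod 11) gives 17t ≡ 8 (mod 11), and since 6⁻¹ ≡ 2 (mod 11), t ≡ 5. Hence N ≡ 5 + 17·5 = 90 (mod 187).
From N ≡ 90 (mod 187) write N = 90 + 187t. Substituting into N ≡ 7 (mod 9) gives 187t ≡ 7 (mod 9), and since 7⁻¹ ≡ 4 (mod 9), t ≡ 1. Hence N ≡ 90 + 187·1 = 277 (mod 1683).
From N ≡ 277 (mod 1683) write N = 277 + 1683t. Substituting into N ≡ 11 (mod 43) gives 1683t ≡ 35 (mod 43), and since 6⁻¹ ≡ 36 (mod 43), t ≡ 13. Hence N ≡ 277 + 1683·13 = 22156 (mod 72369).

22156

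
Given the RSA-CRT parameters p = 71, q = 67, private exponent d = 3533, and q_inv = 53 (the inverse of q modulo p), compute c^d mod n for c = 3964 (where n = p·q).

2023

d_p = d mod (p−1) = 3533 mod 70 = 33; d_q = d mod (q−1) = 35.
m₁ = c^(d_p) mod p: c ≡ 59 (mod 71), and 59^33 mod 71 = 35.
m₂ = c^(d_q) mod q: c ≡ 11 (mod 67), and 11^35 mod 67 = 13.
h = q_inv·(m₁ − m₂) mod p = 53·(35 − 13) mod 71 = 30.
m = m₂ + h·q = 13 + 30·67 = 2023.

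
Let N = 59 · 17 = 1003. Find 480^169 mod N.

667

Mod 59: 480 ≡ 8; by Fermat, exponent reduces to 169 mod 58 = 53; 8^53 ≡ 18 (mod 59).
Mod 17: 480 ≡ 4; by Fermat, exponent reduces to 169 mod 16 = 9; 4^9 ≡ 4 (mod 17).
Combine by CRT: x ≡ 18 (mod 59), x ≡ 4 (mod 17) ⇒ x ≡ 667 (mod 1003).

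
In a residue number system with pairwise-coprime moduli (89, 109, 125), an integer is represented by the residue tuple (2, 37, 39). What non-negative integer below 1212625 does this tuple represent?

172039

Combine the congruences pairwise.
From x ≡ 2 (mod 89) write x = 2 + 89t. Substituting into x ≡ 37 (mod 109) gives 89t ≡ 35 (mod 109), and since 89⁻¹ ≡ 49 (mod 109), t ≡ 80. Hence x ≡ 2 + 89·80 = 7122 (mod 9701).
From x ≡ 7122 (mod 9701) write x = 7122 + 9701t. Substituting into x ≡ 39 (mod 125) gives 9701t ≡ 42 (mod 125), and since 76⁻¹ ≡ 51 (mod 125), t ≡ 17. Hence x ≡ 7122 + 9701·17 = 172039 (mod 1212625).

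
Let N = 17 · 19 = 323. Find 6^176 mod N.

290

Mod 17: 6 ≡ 6; since 16 | 176, by Fermat 6^176 ≡ 1 (mod 17).
Mod 19: 6 ≡ 6; by Fermat, exponent reduces to 176 mod 18 = 14; 6^14 ≡ 5 (mod 19).
Combine by CRT: x ≡ 1 (mod 17), x ≡ 5 (mod 19) ⇒ x ≡ 290 (mod 323).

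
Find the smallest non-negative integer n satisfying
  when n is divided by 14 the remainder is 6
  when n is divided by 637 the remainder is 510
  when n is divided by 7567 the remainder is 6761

Combine the congruences pairwise.
gcd(14, 637) = 7 and 7 | (510 − 6), so the pair is consistent; merging gives n ≡ 510 (mod 1274), where 1274 = lcm(14, 637).
gcd(1274, 7567) = 7 and 7 | (6761 − 510), so the pair is consistent; merging gives n ≡ 120266 (mod 1377194), where 1377194 = lcm(1274, 7567).
The solution is unique modulo lcm(14, 637, 7567) = 1377194.

120266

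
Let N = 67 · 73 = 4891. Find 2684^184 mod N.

3787

Mod 67: 2684 ≡ 4; by Fermat, exponent reduces to 184 mod 66 = 52; 4^52 ≡ 35 (mod 67).
Mod 73: 2684 ≡ 56; by Fermat, exponent reduces to 184 mod 72 = 40; 56^40 ≡ 64 (mod 73).
Combine by CRT: x ≡ 35 (mod 67), x ≡ 64 (mod 73) ⇒ x ≡ 3787 (mod 4891).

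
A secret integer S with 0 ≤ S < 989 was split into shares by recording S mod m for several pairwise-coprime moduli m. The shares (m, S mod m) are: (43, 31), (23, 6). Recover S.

719

Combine the congruences pairwise.
From S ≡ 31 (mod 43) write S = 31 + 43t. Substituting into S ≡ 6 (mod 23) gives 43t ≡ 21 (mod 23), and since 20⁻¹ ≡ 15 (mod 23), t ≡ 16. Hence S ≡ 31 + 43·16 = 719 (mod 989).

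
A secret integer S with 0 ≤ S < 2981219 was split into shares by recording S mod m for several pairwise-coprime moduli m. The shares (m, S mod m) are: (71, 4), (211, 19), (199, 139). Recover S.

967876

The moduli are pairwise coprime; N = 71·211·199 = 2981219.
N/71 = 41989; 41989 ≡ 28 (mod 71); 28·33 ≡ 1, so inverse 33.
N/211 = 14129; 14129 ≡ 203 (mod 211); 203·79 ≡ 1, so inverse 79.
N/199 = 14981; 14981 ≡ 56 (mod 199); 56·32 ≡ 1, so inverse 32.
S ≡ 4·41989·33 + 19·14129·79 + 139·14981·32 = 93385665.
93385665 mod 2981219 = 967876.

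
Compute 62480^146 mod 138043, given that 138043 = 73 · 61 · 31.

98906

Mod 73: 62480 ≡ 65; by Fermat, exponent reduces to 146 mod 72 = 2; 65^2 ≡ 64 (mod 73).
Mod 61: 62480 ≡ 16; by Fermat, exponent reduces to 146 mod 60 = 26; 16^26 ≡ 25 (mod 61).
Mod 31: 62480 ≡ 15; by Fermat, exponent reduces to 146 mod 30 = 26; 15^26 ≡ 16 (mod 31).
Combine by CRT: x ≡ 64 (mod 73), x ≡ 25 (mod 61), x ≡ 16 (mod 31) ⇒ x ≡ 98906 (mod 138043).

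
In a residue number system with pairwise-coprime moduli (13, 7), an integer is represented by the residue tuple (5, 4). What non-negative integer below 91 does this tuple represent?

Combine the congruences pairwise.
From x ≡ 5 (mod 13) write x = 5 + 13t. Substituting into x ≡ 4 (mod 7) gives 13t ≡ 6 (mod 7), and since 6⁻¹ ≡ 6 (mod 7), t ≡ 1. Hence x ≡ 5 + 13·1 = 18 (mod 91).

18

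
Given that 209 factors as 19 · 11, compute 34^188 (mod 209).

100

Mod 19: 34 ≡ 15; by Fermat, exponent reduces to 188 mod 18 = 8; 15^8 ≡ 5 (mod 19).
Mod 11: 34 ≡ 1; by Fermat, exponent reduces to 188 mod 10 = 8; 1^8 ≡ 1 (mod 11).
Combine by CRT: x ≡ 5 (mod 19), x ≡ 1 (mod 11) ⇒ x ≡ 100 (mod 209).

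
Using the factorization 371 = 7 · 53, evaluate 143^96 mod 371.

183

Mod 7: 143 ≡ 3; since 6 | 96, by Fermat 3^96 ≡ 1 (mod 7).
Mod 53: 143 ≡ 37; by Fermat, exponent reduces to 96 mod 52 = 44; 37^44 ≡ 24 (mod 53).
Combine by CRT: x ≡ 1 (mod 7), x ≡ 24 (mod 53) ⇒ x ≡ 183 (mod 371).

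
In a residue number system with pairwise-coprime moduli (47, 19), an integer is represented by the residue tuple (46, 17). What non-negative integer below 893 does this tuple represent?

93

Combine the congruences pairwise.
From x ≡ 46 (mod 47) write x = 46 + 47t. Substituting into x ≡ 17 (mod 19) gives 47t ≡ 9 (mod 19), and since 9⁻¹ ≡ 17 (mod 19), t ≡ 1. Hence x ≡ 46 + 47·1 = 93 (mod 893).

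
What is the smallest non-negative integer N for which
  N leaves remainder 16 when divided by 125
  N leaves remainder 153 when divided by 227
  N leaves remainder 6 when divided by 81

The moduli are pairwise coprime; M = 125·227·81 = 2298375.
M/125 = 18387; 18387 ≡ 12 (mod 125); 12·73 ≡ 1, so inverse 73.
M/227 = 10125; 10125 ≡ 137 (mod 227); 137·58 ≡ 1, so inverse 58.
M/81 = 28375; 28375 ≡ 25 (mod 81); 25·13 ≡ 1, so inverse 13.
N ≡ 16·18387·73 + 153·10125·58 + 6·28375·13 = 113538516.
113538516 mod 2298375 = 918141.

918141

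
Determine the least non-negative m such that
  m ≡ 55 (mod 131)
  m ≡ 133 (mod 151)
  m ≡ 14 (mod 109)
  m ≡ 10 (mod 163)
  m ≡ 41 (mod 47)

The moduli are pairwise coprime; N = 131·151·109·163·47 = 16518104269.
N/131 = 126092399; 126092399 ≡ 52 (mod 131); 52·63 ≡ 1, so inverse 63.
N/151 = 109391419; 109391419 ≡ 73 (mod 151); 73·60 ≡ 1, so inverse 60.
N/109 = 151542241; 151542241 ≡ 86 (mod 109); 86·90 ≡ 1, so inverse 90.
N/163 = 101338063; 101338063 ≡ 148 (mod 163); 148·76 ≡ 1, so inverse 76.
N/47 = 351449027; 351449027 ≡ 41 (mod 47); 41·39 ≡ 1, so inverse 39.
m ≡ 55·126092399·63 + 133·109391419·60 + 14·151542241·90 + 10·101338063·76 + 41·351449027·39 = 2139780831868.
2139780831868 mod 16518104269 = 8945381167.

8945381167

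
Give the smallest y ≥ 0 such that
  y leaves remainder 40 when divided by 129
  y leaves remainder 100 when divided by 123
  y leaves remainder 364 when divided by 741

1180777

gcd(129, 123) = 3 and 3 | (100 − 40), so the pair is consistent; merging gives y ≡ 1330 (mod 5289), where 5289 = lcm(129, 123).
gcd(5289, 741) = 3 and 3 | (364 − 1330), so the pair is consistent; merging gives y ≡ 1180777 (mod 1306383), where 1306383 = lcm(5289, 741).
The solution is unique modulo lcm(129, 123, 741) = 1306383.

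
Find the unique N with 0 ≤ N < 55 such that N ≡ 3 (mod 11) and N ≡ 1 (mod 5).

From N ≡ 3 (mod 11) write N = 3 + 11t. Substituting into N ≡ 1 (mod 5) gives 11t ≡ 3 (mod 5), and since 1⁻¹ ≡ 1 (mod 5), t ≡ 3. Hence N ≡ 3 + 11·3 = 36 (mod 55).

36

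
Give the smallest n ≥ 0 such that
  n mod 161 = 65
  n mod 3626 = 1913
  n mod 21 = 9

Combine the congruences pairwise.
gcd(161, 3626) = 7 and 7 | (1913 − 65), so the pair is consistent; merging gives n ≡ 5539 (mod 83398), where 83398 = lcm(161, 3626).
gcd(83398, 21) = 7 and 7 | (9 − 5539), so the pair is consistent; merging gives n ≡ 172335 (mod 250194), where 250194 = lcm(83398, 21).
The solution is unique modulo lcm(161, 3626, 21) = 250194.

172335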